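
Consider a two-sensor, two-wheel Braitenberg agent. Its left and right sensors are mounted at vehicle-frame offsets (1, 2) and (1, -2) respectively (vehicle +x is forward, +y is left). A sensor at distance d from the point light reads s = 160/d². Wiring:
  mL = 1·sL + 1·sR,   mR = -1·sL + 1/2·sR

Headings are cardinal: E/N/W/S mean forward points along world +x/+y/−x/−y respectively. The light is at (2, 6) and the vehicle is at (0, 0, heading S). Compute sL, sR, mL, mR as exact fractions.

160/49 32/13 3648/637 -1296/637

left sensor world pos  = (2, -1); dL² = 49
right sensor world pos = (-2, -1); dR² = 65
sL = 160/49 = 160/49
sR = 160/65 = 32/13
mL = 1·sL + 1·sR = 3648/637
mR = -1·sL + 1/2·sR = -1296/637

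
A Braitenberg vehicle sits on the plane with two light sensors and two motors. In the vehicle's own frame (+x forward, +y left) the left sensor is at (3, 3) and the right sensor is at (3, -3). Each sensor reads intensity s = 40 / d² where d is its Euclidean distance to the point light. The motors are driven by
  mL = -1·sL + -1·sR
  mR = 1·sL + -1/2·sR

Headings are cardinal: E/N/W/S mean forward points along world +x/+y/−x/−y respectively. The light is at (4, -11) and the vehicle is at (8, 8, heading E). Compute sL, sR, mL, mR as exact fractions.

40/533 8/61 -6704/32513 308/32513

left sensor world pos  = (11, 11); dL² = 533
right sensor world pos = (11, 5); dR² = 305
sL = 40/533 = 40/533
sR = 40/305 = 8/61
mL = -1·sL + -1·sR = -6704/32513
mR = 1·sL + -1/2·sR = 308/32513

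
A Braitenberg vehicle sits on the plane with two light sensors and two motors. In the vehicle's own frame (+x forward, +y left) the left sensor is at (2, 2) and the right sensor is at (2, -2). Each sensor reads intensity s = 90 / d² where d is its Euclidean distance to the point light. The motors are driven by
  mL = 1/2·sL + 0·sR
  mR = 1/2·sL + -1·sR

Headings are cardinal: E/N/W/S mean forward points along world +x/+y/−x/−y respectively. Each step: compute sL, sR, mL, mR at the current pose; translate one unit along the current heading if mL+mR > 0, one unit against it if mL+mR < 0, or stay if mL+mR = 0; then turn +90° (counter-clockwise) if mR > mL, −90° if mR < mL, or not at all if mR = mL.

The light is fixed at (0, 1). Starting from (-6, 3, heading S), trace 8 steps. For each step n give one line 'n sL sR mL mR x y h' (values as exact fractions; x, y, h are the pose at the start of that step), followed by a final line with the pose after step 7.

n=0: pose=(-6,3,S); sL=45/8, sR=45/32; mL=45/16, mR=45/32; mL+mR=135/32 → advance +1; mR−mL=-45/32 → turn -1·90°
n=1: pose=(-6,2,W); sL=18/13, sR=90/73; mL=9/13, mR=-513/949; mL+mR=144/949 → advance +1; mR−mL=-90/73 → turn -1·90°
n=2: pose=(-7,2,N); sL=1, sR=45/17; mL=1/2, mR=-73/34; mL+mR=-28/17 → advance -1; mR−mL=-45/17 → turn -1·90°
n=3: pose=(-7,1,E); sL=90/29, sR=90/29; mL=45/29, mR=-45/29; mL+mR=0 → advance +0; mR−mL=-90/29 → turn -1·90°
n=4: pose=(-7,1,S); sL=90/29, sR=18/17; mL=45/29, mR=243/493; mL+mR=1008/493 → advance +1; mR−mL=-18/17 → turn -1·90°
n=5: pose=(-7,0,W); sL=1, sR=45/41; mL=1/2, mR=-49/82; mL+mR=-4/41 → advance -1; mR−mL=-45/41 → turn -1·90°
n=6: pose=(-6,0,N); sL=18/13, sR=90/17; mL=9/13, mR=-1017/221; mL+mR=-864/221 → advance -1; mR−mL=-90/17 → turn -1·90°
n=7: pose=(-6,-1,E); sL=45/8, sR=45/16; mL=45/16, mR=0; mL+mR=45/16 → advance +1; mR−mL=-45/16 → turn -1·90°

0 45/8 45/32 45/16 45/32 -6 3 S
1 18/13 90/73 9/13 -513/949 -6 2 W
2 1 45/17 1/2 -73/34 -7 2 N
3 90/29 90/29 45/29 -45/29 -7 1 E
4 90/29 18/17 45/29 243/493 -7 1 S
5 1 45/41 1/2 -49/82 -7 0 W
6 18/13 90/17 9/13 -1017/221 -6 0 N
7 45/8 45/16 45/16 0 -6 -1 E
final -5 -1 S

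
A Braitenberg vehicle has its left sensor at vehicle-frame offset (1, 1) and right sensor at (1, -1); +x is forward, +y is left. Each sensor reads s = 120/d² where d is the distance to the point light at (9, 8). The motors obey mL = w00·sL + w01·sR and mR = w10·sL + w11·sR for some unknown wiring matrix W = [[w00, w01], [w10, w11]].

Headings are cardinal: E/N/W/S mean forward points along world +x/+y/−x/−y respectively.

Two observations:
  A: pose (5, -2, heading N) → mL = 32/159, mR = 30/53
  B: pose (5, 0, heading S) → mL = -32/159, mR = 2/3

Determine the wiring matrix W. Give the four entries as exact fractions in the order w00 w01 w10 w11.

obs A: pose=(5,-2,N) → sL=60/53, sR=4/3, mL=32/159, mR=30/53
obs B: pose=(5,0,S) → sL=4/3, sR=60/53, mL=-32/159, mR=2/3
sensor matrix S = [[60/53, 4/3], [4/3, 60/53]]; det S = -12544/25281
solve [mL_A; mL_B] = S·[w00; w01] and [mR_A; mR_B] = S·[w10; w11]:
  w00 = -1, w01 = 1, w10 = 1/2, w11 = 0

-1 1 1/2 0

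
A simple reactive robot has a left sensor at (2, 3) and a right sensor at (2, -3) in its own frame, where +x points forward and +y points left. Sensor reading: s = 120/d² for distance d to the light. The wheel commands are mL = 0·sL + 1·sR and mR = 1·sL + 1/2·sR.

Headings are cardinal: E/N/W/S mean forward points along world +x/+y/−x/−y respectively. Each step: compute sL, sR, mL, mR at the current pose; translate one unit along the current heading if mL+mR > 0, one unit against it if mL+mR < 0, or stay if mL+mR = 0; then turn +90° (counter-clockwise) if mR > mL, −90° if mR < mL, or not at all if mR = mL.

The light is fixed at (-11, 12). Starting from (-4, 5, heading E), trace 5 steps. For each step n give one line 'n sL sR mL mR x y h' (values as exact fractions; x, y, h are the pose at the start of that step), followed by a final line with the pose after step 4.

0 120/97 120/181 120/181 27540/17557 -4 5 E
1 12/5 60/73 60/73 1026/365 -3 5 N
2 40/39 8/3 8/3 92/39 -3 6 W
3 15/4 30/29 30/29 495/116 -4 6 N
4 120/89 120/29 120/29 8820/2581 -4 7 W
final -5 7 N

n=0: pose=(-4,5,E); sL=120/97, sR=120/181; mL=120/181, mR=27540/17557; mL+mR=39180/17557 → advance +1; mR−mL=15900/17557 → turn +1·90°
n=1: pose=(-3,5,N); sL=12/5, sR=60/73; mL=60/73, mR=1026/365; mL+mR=1326/365 → advance +1; mR−mL=726/365 → turn +1·90°
n=2: pose=(-3,6,W); sL=40/39, sR=8/3; mL=8/3, mR=92/39; mL+mR=196/39 → advance +1; mR−mL=-4/13 → turn -1·90°
n=3: pose=(-4,6,N); sL=15/4, sR=30/29; mL=30/29, mR=495/116; mL+mR=615/116 → advance +1; mR−mL=375/116 → turn +1·90°
n=4: pose=(-4,7,W); sL=120/89, sR=120/29; mL=120/29, mR=8820/2581; mL+mR=19500/2581 → advance +1; mR−mL=-1860/2581 → turn -1·90°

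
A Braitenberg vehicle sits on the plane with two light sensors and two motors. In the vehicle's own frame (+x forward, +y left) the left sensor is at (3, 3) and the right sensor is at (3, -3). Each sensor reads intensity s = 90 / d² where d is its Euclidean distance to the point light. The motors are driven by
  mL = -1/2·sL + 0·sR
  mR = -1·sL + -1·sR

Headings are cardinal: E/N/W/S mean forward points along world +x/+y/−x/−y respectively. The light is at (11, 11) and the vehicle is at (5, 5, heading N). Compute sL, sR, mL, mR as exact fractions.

left sensor world pos  = (2, 8); dL² = 90
right sensor world pos = (8, 8); dR² = 18
sL = 90/90 = 1
sR = 90/18 = 5
mL = -1/2·sL + 0·sR = -1/2
mR = -1·sL + -1·sR = -6

1 5 -1/2 -6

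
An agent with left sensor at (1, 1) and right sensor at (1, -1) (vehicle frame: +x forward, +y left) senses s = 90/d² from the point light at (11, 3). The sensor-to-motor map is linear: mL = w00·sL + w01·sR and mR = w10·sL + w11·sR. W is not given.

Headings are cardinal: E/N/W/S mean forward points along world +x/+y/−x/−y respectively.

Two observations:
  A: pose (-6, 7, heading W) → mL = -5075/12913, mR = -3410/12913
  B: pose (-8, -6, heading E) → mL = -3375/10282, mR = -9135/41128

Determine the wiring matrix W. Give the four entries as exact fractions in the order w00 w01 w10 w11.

-1/2 -1 -1/2 -1/2

obs A: pose=(-6,7,W) → sL=10/37, sR=90/349, mL=-5075/12913, mR=-3410/12913
obs B: pose=(-8,-6,E) → sL=45/194, sR=45/212, mL=-3375/10282, mR=-9135/41128
sensor matrix S = [[10/37, 90/349], [45/194, 45/212]]; det S = -325125/132771466
solve [mL_A; mL_B] = S·[w00; w01] and [mR_A; mR_B] = S·[w10; w11]:
  w00 = -1/2, w01 = -1, w10 = -1/2, w11 = -1/2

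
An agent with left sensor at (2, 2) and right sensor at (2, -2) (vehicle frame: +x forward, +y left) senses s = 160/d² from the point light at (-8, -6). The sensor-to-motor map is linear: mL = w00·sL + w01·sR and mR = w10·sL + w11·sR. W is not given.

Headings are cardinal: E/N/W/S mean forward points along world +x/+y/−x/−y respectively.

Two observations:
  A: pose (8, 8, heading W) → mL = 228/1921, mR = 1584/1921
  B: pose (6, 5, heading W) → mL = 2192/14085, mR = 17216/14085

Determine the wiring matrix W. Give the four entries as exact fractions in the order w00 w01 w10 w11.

-1/2 1 1 1

obs A: pose=(8,8,W) → sL=8/17, sR=40/113, mL=228/1921, mR=1584/1921
obs B: pose=(6,5,W) → sL=32/45, sR=160/313, mL=2192/14085, mR=17216/14085
sensor matrix S = [[8/17, 40/113], [32/45, 160/313]]; det S = -60416/5411457
solve [mL_A; mL_B] = S·[w00; w01] and [mR_A; mR_B] = S·[w10; w11]:
  w00 = -1/2, w01 = 1, w10 = 1, w11 = 1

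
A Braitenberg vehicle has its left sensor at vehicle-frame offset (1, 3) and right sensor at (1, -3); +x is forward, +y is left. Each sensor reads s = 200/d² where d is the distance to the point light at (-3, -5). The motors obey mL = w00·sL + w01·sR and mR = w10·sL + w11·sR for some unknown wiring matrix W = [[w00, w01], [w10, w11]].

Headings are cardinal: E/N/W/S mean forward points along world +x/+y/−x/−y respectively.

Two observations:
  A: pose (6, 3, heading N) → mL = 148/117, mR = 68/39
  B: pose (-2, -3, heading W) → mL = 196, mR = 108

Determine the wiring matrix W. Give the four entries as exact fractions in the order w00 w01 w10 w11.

obs A: pose=(6,3,N) → sL=200/117, sR=8/9, mL=148/117, mR=68/39
obs B: pose=(-2,-3,W) → sL=200, sR=8, mL=196, mR=108
sensor matrix S = [[200/117, 8/9], [200, 8]]; det S = -6400/39
solve [mL_A; mL_B] = S·[w00; w01] and [mR_A; mR_B] = S·[w10; w11]:
  w00 = 1, w01 = -1/2, w10 = 1/2, w11 = 1

1 -1/2 1/2 1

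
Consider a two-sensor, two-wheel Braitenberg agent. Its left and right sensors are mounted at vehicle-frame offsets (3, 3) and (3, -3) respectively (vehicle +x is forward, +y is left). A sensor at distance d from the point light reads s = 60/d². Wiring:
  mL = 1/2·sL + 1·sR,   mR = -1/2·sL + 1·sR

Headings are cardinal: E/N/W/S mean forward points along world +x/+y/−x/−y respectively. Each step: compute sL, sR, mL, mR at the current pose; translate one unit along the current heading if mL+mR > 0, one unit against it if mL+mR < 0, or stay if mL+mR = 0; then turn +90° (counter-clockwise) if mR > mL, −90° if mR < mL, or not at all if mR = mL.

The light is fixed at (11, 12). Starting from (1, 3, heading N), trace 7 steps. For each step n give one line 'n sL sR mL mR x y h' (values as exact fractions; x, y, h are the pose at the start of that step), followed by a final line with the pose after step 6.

n=0: pose=(1,3,N); sL=12/41, sR=12/17; mL=594/697, mR=390/697; mL+mR=24/17 → advance +1; mR−mL=-12/41 → turn -1·90°
n=1: pose=(1,4,E); sL=30/37, sR=6/17; mL=477/629, mR=-33/629; mL+mR=12/17 → advance +1; mR−mL=-30/37 → turn -1·90°
n=2: pose=(2,4,S); sL=60/157, sR=12/53; mL=3474/8321, mR=294/8321; mL+mR=24/53 → advance +1; mR−mL=-60/157 → turn -1·90°
n=3: pose=(2,3,W); sL=5/24, sR=1/3; mL=7/16, mR=11/48; mL+mR=2/3 → advance +1; mR−mL=-5/24 → turn -1·90°
n=4: pose=(1,3,N); sL=12/41, sR=12/17; mL=594/697, mR=390/697; mL+mR=24/17 → advance +1; mR−mL=-12/41 → turn -1·90°
n=5: pose=(1,4,E); sL=30/37, sR=6/17; mL=477/629, mR=-33/629; mL+mR=12/17 → advance +1; mR−mL=-30/37 → turn -1·90°
n=6: pose=(2,4,S); sL=60/157, sR=12/53; mL=3474/8321, mR=294/8321; mL+mR=24/53 → advance +1; mR−mL=-60/157 → turn -1·90°

0 12/41 12/17 594/697 390/697 1 3 N
1 30/37 6/17 477/629 -33/629 1 4 E
2 60/157 12/53 3474/8321 294/8321 2 4 S
3 5/24 1/3 7/16 11/48 2 3 W
4 12/41 12/17 594/697 390/697 1 3 N
5 30/37 6/17 477/629 -33/629 1 4 E
6 60/157 12/53 3474/8321 294/8321 2 4 S
final 2 3 W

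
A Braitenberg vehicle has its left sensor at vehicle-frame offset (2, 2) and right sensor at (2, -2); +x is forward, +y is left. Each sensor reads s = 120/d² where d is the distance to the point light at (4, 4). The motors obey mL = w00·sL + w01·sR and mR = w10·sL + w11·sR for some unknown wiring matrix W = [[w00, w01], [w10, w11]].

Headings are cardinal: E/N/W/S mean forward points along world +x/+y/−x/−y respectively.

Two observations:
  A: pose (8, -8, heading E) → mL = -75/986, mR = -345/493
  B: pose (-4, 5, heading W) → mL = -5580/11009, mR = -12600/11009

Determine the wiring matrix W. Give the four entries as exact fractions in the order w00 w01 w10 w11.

1/2 -1 -1/2 -1/2

obs A: pose=(8,-8,E) → sL=15/17, sR=15/29, mL=-75/986, mR=-345/493
obs B: pose=(-4,5,W) → sL=120/101, sR=120/109, mL=-5580/11009, mR=-12600/11009
sensor matrix S = [[15/17, 15/29], [120/101, 120/109]]; det S = 1936800/5427437
solve [mL_A; mL_B] = S·[w00; w01] and [mR_A; mR_B] = S·[w10; w11]:
  w00 = 1/2, w01 = -1, w10 = -1/2, w11 = -1/2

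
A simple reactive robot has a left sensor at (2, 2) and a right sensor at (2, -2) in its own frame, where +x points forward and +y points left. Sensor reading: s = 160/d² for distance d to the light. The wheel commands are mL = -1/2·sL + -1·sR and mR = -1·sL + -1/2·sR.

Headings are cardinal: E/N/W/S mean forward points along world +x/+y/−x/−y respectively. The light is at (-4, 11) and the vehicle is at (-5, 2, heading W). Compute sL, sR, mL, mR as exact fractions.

16/13 80/29 -1272/377 -984/377

left sensor world pos  = (-7, 0); dL² = 130
right sensor world pos = (-7, 4); dR² = 58
sL = 160/130 = 16/13
sR = 160/58 = 80/29
mL = -1/2·sL + -1·sR = -1272/377
mR = -1·sL + -1/2·sR = -984/377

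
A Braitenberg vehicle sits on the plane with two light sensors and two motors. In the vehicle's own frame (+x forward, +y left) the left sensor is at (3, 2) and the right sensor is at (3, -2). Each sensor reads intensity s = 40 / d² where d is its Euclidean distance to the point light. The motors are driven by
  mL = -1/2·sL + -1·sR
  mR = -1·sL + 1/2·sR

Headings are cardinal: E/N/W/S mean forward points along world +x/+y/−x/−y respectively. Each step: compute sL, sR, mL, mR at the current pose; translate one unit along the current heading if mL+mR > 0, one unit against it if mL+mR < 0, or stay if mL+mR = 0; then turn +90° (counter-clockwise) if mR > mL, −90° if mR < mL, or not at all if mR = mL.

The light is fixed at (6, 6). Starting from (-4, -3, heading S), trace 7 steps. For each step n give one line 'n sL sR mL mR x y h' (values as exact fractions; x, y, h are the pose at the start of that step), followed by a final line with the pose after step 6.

0 5/26 5/36 -55/234 -115/936 -4 -3 S
1 8/17 40/149 -1276/2533 -852/2533 -4 -2 E
2 20/97 20/53 -2470/5141 -90/5141 -5 -2 N
3 40/317 8/49 -3516/15533 -692/15533 -5 -3 W
4 5/26 5/36 -55/234 -115/936 -4 -3 S
5 8/17 40/149 -1276/2533 -852/2533 -4 -2 E
6 20/97 20/53 -2470/5141 -90/5141 -5 -2 N
final -5 -3 W

n=0: pose=(-4,-3,S); sL=5/26, sR=5/36; mL=-55/234, mR=-115/936; mL+mR=-335/936 → advance -1; mR−mL=35/312 → turn +1·90°
n=1: pose=(-4,-2,E); sL=8/17, sR=40/149; mL=-1276/2533, mR=-852/2533; mL+mR=-2128/2533 → advance -1; mR−mL=424/2533 → turn +1·90°
n=2: pose=(-5,-2,N); sL=20/97, sR=20/53; mL=-2470/5141, mR=-90/5141; mL+mR=-2560/5141 → advance -1; mR−mL=2380/5141 → turn +1·90°
n=3: pose=(-5,-3,W); sL=40/317, sR=8/49; mL=-3516/15533, mR=-692/15533; mL+mR=-4208/15533 → advance -1; mR−mL=2824/15533 → turn +1·90°
n=4: pose=(-4,-3,S); sL=5/26, sR=5/36; mL=-55/234, mR=-115/936; mL+mR=-335/936 → advance -1; mR−mL=35/312 → turn +1·90°
n=5: pose=(-4,-2,E); sL=8/17, sR=40/149; mL=-1276/2533, mR=-852/2533; mL+mR=-2128/2533 → advance -1; mR−mL=424/2533 → turn +1·90°
n=6: pose=(-5,-2,N); sL=20/97, sR=20/53; mL=-2470/5141, mR=-90/5141; mL+mR=-2560/5141 → advance -1; mR−mL=2380/5141 → turn +1·90°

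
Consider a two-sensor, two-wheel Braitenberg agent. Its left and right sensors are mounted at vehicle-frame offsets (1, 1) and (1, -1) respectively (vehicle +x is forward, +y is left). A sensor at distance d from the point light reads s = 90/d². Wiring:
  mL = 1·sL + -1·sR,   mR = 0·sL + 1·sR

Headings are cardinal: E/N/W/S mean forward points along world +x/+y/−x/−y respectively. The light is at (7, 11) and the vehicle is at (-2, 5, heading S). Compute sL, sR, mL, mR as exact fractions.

90/113 90/149 3240/16837 90/149

left sensor world pos  = (-1, 4); dL² = 113
right sensor world pos = (-3, 4); dR² = 149
sL = 90/113 = 90/113
sR = 90/149 = 90/149
mL = 1·sL + -1·sR = 3240/16837
mR = 0·sL + 1·sR = 90/149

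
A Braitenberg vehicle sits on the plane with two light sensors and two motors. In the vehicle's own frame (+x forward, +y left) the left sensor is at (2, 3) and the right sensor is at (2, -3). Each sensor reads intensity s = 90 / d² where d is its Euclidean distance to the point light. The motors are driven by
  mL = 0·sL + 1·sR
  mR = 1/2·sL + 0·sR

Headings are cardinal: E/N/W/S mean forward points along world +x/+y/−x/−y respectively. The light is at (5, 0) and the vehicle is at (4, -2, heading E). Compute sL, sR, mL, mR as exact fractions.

left sensor world pos  = (6, 1); dL² = 2
right sensor world pos = (6, -5); dR² = 26
sL = 90/2 = 45
sR = 90/26 = 45/13
mL = 0·sL + 1·sR = 45/13
mR = 1/2·sL + 0·sR = 45/2

45 45/13 45/13 45/2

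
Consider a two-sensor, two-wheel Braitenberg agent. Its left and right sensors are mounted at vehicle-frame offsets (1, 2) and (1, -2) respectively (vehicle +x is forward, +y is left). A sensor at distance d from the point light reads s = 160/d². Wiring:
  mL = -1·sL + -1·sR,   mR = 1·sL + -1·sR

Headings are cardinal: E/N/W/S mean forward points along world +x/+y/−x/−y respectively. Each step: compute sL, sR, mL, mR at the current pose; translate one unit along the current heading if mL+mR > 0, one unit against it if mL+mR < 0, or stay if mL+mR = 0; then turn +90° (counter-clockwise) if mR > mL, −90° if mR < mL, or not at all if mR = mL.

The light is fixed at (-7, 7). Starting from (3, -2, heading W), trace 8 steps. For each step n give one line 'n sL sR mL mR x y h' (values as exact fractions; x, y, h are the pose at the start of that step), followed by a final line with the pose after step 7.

0 80/101 16/13 -2656/1313 -576/1313 3 -2 W
1 160/269 160/181 -72000/48689 -14080/48689 4 -2 S
2 8/9 40/61 -848/549 128/549 4 -1 E
3 160/113 160/193 -48960/21809 12800/21809 3 -1 N
4 80/101 16/13 -2656/1313 -576/1313 3 -2 W
5 160/269 160/181 -72000/48689 -14080/48689 4 -2 S
6 8/9 40/61 -848/549 128/549 4 -1 E
7 160/113 160/193 -48960/21809 12800/21809 3 -1 N
final 3 -2 W

n=0: pose=(3,-2,W); sL=80/101, sR=16/13; mL=-2656/1313, mR=-576/1313; mL+mR=-32/13 → advance -1; mR−mL=160/101 → turn +1·90°
n=1: pose=(4,-2,S); sL=160/269, sR=160/181; mL=-72000/48689, mR=-14080/48689; mL+mR=-320/181 → advance -1; mR−mL=320/269 → turn +1·90°
n=2: pose=(4,-1,E); sL=8/9, sR=40/61; mL=-848/549, mR=128/549; mL+mR=-80/61 → advance -1; mR−mL=16/9 → turn +1·90°
n=3: pose=(3,-1,N); sL=160/113, sR=160/193; mL=-48960/21809, mR=12800/21809; mL+mR=-320/193 → advance -1; mR−mL=320/113 → turn +1·90°
n=4: pose=(3,-2,W); sL=80/101, sR=16/13; mL=-2656/1313, mR=-576/1313; mL+mR=-32/13 → advance -1; mR−mL=160/101 → turn +1·90°
n=5: pose=(4,-2,S); sL=160/269, sR=160/181; mL=-72000/48689, mR=-14080/48689; mL+mR=-320/181 → advance -1; mR−mL=320/269 → turn +1·90°
n=6: pose=(4,-1,E); sL=8/9, sR=40/61; mL=-848/549, mR=128/549; mL+mR=-80/61 → advance -1; mR−mL=16/9 → turn +1·90°
n=7: pose=(3,-1,N); sL=160/113, sR=160/193; mL=-48960/21809, mR=12800/21809; mL+mR=-320/193 → advance -1; mR−mL=320/113 → turn +1·90°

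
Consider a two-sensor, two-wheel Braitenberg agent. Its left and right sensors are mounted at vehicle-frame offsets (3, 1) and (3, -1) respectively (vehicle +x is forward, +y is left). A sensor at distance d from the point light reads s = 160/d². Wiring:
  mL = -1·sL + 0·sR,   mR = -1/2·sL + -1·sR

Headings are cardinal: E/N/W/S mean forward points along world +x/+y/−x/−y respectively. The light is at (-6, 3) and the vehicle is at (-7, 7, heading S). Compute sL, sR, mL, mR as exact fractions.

160 32 -160 -112

left sensor world pos  = (-6, 4); dL² = 1
right sensor world pos = (-8, 4); dR² = 5
sL = 160/1 = 160
sR = 160/5 = 32
mL = -1·sL + 0·sR = -160
mR = -1/2·sL + -1·sR = -112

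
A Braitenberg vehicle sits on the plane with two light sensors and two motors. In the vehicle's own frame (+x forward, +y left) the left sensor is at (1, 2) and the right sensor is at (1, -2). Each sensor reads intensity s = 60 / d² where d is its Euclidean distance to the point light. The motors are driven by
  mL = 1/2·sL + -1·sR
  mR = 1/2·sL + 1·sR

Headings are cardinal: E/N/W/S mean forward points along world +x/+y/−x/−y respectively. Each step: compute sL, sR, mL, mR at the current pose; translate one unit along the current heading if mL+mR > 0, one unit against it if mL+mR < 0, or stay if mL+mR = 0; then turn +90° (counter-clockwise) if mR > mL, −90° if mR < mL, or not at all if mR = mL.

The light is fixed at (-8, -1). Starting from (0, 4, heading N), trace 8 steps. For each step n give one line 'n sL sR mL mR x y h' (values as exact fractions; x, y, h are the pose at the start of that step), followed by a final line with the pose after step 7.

n=0: pose=(0,4,N); sL=5/6, sR=15/34; mL=-5/204, mR=175/204; mL+mR=5/6 → advance +1; mR−mL=15/17 → turn +1·90°
n=1: pose=(0,5,W); sL=12/13, sR=60/113; mL=-102/1469, mR=1458/1469; mL+mR=12/13 → advance +1; mR−mL=120/113 → turn +1·90°
n=2: pose=(-1,5,S); sL=30/53, sR=6/5; mL=-243/265, mR=393/265; mL+mR=30/53 → advance +1; mR−mL=12/5 → turn +1·90°
n=3: pose=(-1,4,E); sL=60/113, sR=60/73; mL=-4590/8249, mR=8970/8249; mL+mR=60/113 → advance +1; mR−mL=120/73 → turn +1·90°
n=4: pose=(0,4,N); sL=5/6, sR=15/34; mL=-5/204, mR=175/204; mL+mR=5/6 → advance +1; mR−mL=15/17 → turn +1·90°
n=5: pose=(0,5,W); sL=12/13, sR=60/113; mL=-102/1469, mR=1458/1469; mL+mR=12/13 → advance +1; mR−mL=120/113 → turn +1·90°
n=6: pose=(-1,5,S); sL=30/53, sR=6/5; mL=-243/265, mR=393/265; mL+mR=30/53 → advance +1; mR−mL=12/5 → turn +1·90°
n=7: pose=(-1,4,E); sL=60/113, sR=60/73; mL=-4590/8249, mR=8970/8249; mL+mR=60/113 → advance +1; mR−mL=120/73 → turn +1·90°

0 5/6 15/34 -5/204 175/204 0 4 N
1 12/13 60/113 -102/1469 1458/1469 0 5 W
2 30/53 6/5 -243/265 393/265 -1 5 S
3 60/113 60/73 -4590/8249 8970/8249 -1 4 E
4 5/6 15/34 -5/204 175/204 0 4 N
5 12/13 60/113 -102/1469 1458/1469 0 5 W
6 30/53 6/5 -243/265 393/265 -1 5 S
7 60/113 60/73 -4590/8249 8970/8249 -1 4 E
final 0 4 N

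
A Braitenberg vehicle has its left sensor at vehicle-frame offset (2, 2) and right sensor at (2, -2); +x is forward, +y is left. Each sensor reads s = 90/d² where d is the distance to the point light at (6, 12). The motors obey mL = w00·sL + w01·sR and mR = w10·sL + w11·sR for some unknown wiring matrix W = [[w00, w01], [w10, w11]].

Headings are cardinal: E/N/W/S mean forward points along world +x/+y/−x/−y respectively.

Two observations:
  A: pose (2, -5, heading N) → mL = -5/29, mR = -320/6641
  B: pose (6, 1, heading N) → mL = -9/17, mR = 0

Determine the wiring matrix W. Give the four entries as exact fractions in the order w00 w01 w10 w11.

obs A: pose=(2,-5,N) → sL=10/29, sR=90/229, mL=-5/29, mR=-320/6641
obs B: pose=(6,1,N) → sL=18/17, sR=18/17, mL=-9/17, mR=0
sensor matrix S = [[10/29, 90/229], [18/17, 18/17]]; det S = -5760/112897
solve [mL_A; mL_B] = S·[w00; w01] and [mR_A; mR_B] = S·[w10; w11]:
  w00 = -1/2, w01 = 0, w10 = 1, w11 = -1

-1/2 0 1 -1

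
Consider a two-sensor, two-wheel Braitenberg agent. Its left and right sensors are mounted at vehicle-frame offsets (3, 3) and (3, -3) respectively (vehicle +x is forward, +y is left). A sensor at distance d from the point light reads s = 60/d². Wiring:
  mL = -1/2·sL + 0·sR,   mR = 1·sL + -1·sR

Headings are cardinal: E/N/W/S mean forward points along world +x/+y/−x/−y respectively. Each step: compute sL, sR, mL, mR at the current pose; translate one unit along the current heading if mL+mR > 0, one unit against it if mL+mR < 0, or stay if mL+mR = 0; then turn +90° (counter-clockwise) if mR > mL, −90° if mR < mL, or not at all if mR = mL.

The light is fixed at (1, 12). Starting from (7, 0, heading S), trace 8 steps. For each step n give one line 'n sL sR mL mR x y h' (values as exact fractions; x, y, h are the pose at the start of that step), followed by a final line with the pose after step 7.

n=0: pose=(7,0,S); sL=10/51, sR=10/39; mL=-5/51, mR=-40/663; mL+mR=-35/221 → advance -1; mR−mL=25/663 → turn +1·90°
n=1: pose=(7,1,E); sL=12/29, sR=60/277; mL=-6/29, mR=1584/8033; mL+mR=-78/8033 → advance -1; mR−mL=3246/8033 → turn +1·90°
n=2: pose=(6,1,N); sL=15/17, sR=15/32; mL=-15/34, mR=225/544; mL+mR=-15/544 → advance -1; mR−mL=465/544 → turn +1·90°
n=3: pose=(6,0,W); sL=60/229, sR=12/17; mL=-30/229, mR=-1728/3893; mL+mR=-2238/3893 → advance -1; mR−mL=-1218/3893 → turn -1·90°
n=4: pose=(7,0,N); sL=2/3, sR=10/27; mL=-1/3, mR=8/27; mL+mR=-1/27 → advance -1; mR−mL=17/27 → turn +1·90°
n=5: pose=(7,-1,W); sL=12/53, sR=60/109; mL=-6/53, mR=-1872/5777; mL+mR=-2526/5777 → advance -1; mR−mL=-1218/5777 → turn -1·90°
n=6: pose=(8,-1,N); sL=15/29, sR=3/10; mL=-15/58, mR=63/290; mL+mR=-6/145 → advance -1; mR−mL=69/145 → turn +1·90°
n=7: pose=(8,-2,W); sL=12/61, sR=60/137; mL=-6/61, mR=-2016/8357; mL+mR=-2838/8357 → advance -1; mR−mL=-1194/8357 → turn -1·90°

0 10/51 10/39 -5/51 -40/663 7 0 S
1 12/29 60/277 -6/29 1584/8033 7 1 E
2 15/17 15/32 -15/34 225/544 6 1 N
3 60/229 12/17 -30/229 -1728/3893 6 0 W
4 2/3 10/27 -1/3 8/27 7 0 N
5 12/53 60/109 -6/53 -1872/5777 7 -1 W
6 15/29 3/10 -15/58 63/290 8 -1 N
7 12/61 60/137 -6/61 -2016/8357 8 -2 W
final 9 -2 N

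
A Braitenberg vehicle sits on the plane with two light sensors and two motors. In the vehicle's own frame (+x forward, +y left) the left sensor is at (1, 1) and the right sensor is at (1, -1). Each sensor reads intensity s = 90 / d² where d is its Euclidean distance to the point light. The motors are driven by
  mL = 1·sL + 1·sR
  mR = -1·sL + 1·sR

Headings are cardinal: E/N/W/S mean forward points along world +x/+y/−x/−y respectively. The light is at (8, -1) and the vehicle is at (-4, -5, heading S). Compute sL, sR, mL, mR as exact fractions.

left sensor world pos  = (-3, -6); dL² = 146
right sensor world pos = (-5, -6); dR² = 194
sL = 90/146 = 45/73
sR = 90/194 = 45/97
mL = 1·sL + 1·sR = 7650/7081
mR = -1·sL + 1·sR = -1080/7081

45/73 45/97 7650/7081 -1080/7081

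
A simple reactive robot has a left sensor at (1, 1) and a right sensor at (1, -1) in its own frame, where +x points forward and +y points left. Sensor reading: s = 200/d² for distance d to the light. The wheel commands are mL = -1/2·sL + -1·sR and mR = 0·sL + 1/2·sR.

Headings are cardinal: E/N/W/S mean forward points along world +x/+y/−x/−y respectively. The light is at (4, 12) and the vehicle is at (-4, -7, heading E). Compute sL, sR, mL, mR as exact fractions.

left sensor world pos  = (-3, -6); dL² = 373
right sensor world pos = (-3, -8); dR² = 449
sL = 200/373 = 200/373
sR = 200/449 = 200/449
mL = -1/2·sL + -1·sR = -119500/167477
mR = 0·sL + 1/2·sR = 100/449

200/373 200/449 -119500/167477 100/449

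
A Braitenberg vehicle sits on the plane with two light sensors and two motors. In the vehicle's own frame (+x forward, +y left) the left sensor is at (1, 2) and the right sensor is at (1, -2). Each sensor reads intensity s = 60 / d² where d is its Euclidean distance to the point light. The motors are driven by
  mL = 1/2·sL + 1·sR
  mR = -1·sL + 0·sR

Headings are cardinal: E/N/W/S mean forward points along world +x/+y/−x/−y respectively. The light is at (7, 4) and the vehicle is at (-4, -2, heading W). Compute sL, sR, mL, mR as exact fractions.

left sensor world pos  = (-5, -4); dL² = 208
right sensor world pos = (-5, 0); dR² = 160
sL = 60/208 = 15/52
sR = 60/160 = 3/8
mL = 1/2·sL + 1·sR = 27/52
mR = -1·sL + 0·sR = -15/52

15/52 3/8 27/52 -15/52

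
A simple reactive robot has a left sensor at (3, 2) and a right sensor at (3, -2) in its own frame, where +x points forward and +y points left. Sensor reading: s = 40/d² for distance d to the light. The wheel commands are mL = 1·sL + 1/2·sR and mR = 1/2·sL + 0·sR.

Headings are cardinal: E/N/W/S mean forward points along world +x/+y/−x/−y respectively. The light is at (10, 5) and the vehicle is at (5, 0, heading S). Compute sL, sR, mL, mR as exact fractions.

left sensor world pos  = (7, -3); dL² = 73
right sensor world pos = (3, -3); dR² = 113
sL = 40/73 = 40/73
sR = 40/113 = 40/113
mL = 1·sL + 1/2·sR = 5980/8249
mR = 1/2·sL + 0·sR = 20/73

40/73 40/113 5980/8249 20/73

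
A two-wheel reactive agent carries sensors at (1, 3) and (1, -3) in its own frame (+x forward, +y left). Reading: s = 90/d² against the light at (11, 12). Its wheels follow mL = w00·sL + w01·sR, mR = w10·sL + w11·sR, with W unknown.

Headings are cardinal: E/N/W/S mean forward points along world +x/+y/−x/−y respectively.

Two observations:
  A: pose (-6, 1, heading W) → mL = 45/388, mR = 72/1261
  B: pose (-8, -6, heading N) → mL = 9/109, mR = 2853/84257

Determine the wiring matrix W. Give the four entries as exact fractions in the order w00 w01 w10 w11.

obs A: pose=(-6,1,W) → sL=9/52, sR=45/194, mL=45/388, mR=72/1261
obs B: pose=(-8,-6,N) → sL=90/773, sR=18/109, mL=9/109, mR=2853/84257
sensor matrix S = [[9/52, 45/194], [90/773, 18/109]]; det S = 334611/212496154
solve [mL_A; mL_B] = S·[w00; w01] and [mR_A; mR_B] = S·[w10; w11]:
  w00 = 0, w01 = 1/2, w10 = 1, w11 = -1/2

0 1/2 1 -1/2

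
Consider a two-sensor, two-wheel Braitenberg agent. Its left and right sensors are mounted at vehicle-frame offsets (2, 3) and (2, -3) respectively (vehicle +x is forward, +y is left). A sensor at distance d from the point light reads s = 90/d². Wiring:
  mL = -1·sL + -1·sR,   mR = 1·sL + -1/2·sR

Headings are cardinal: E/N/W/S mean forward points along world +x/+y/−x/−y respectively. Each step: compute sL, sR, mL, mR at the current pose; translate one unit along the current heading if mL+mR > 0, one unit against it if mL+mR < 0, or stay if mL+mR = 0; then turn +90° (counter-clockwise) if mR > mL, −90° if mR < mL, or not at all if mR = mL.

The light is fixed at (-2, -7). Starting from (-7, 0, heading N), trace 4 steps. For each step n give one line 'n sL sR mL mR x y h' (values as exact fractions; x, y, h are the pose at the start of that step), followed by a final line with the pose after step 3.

n=0: pose=(-7,0,N); sL=18/29, sR=18/17; mL=-828/493, mR=45/493; mL+mR=-27/17 → advance -1; mR−mL=873/493 → turn +1·90°
n=1: pose=(-7,-1,W); sL=45/29, sR=9/13; mL=-846/377, mR=909/754; mL+mR=-27/26 → advance -1; mR−mL=2601/754 → turn +1·90°
n=2: pose=(-6,-1,S); sL=90/17, sR=18/13; mL=-1476/221, mR=1017/221; mL+mR=-27/13 → advance -1; mR−mL=2493/221 → turn +1·90°
n=3: pose=(-6,0,E); sL=45/52, sR=9/2; mL=-279/52, mR=-18/13; mL+mR=-27/4 → advance -1; mR−mL=207/52 → turn +1·90°

0 18/29 18/17 -828/493 45/493 -7 0 N
1 45/29 9/13 -846/377 909/754 -7 -1 W
2 90/17 18/13 -1476/221 1017/221 -6 -1 S
3 45/52 9/2 -279/52 -18/13 -6 0 E
final -7 0 N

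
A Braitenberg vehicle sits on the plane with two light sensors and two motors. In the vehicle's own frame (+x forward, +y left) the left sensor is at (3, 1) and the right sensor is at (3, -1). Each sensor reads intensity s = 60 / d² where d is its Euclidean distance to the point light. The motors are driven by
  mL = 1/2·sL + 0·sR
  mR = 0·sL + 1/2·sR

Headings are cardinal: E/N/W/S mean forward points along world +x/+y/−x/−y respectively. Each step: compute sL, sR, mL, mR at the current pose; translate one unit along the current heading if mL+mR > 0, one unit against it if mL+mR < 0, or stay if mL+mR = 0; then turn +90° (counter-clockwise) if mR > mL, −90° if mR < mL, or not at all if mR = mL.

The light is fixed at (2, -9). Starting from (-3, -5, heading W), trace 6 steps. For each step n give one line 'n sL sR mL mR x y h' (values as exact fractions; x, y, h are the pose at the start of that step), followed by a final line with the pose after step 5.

0 60/73 60/89 30/73 30/89 -3 -5 W
1 30/49 30/37 15/49 15/37 -4 -5 N
2 60/97 20/39 30/97 10/39 -4 -4 W
3 15/32 3/5 15/64 3/10 -5 -4 N
4 12/25 60/149 6/25 30/149 -5 -3 W
5 10/27 6/13 5/27 3/13 -6 -3 N
final -6 -2 W

n=0: pose=(-3,-5,W); sL=60/73, sR=60/89; mL=30/73, mR=30/89; mL+mR=4860/6497 → advance +1; mR−mL=-480/6497 → turn -1·90°
n=1: pose=(-4,-5,N); sL=30/49, sR=30/37; mL=15/49, mR=15/37; mL+mR=1290/1813 → advance +1; mR−mL=180/1813 → turn +1·90°
n=2: pose=(-4,-4,W); sL=60/97, sR=20/39; mL=30/97, mR=10/39; mL+mR=2140/3783 → advance +1; mR−mL=-200/3783 → turn -1·90°
n=3: pose=(-5,-4,N); sL=15/32, sR=3/5; mL=15/64, mR=3/10; mL+mR=171/320 → advance +1; mR−mL=21/320 → turn +1·90°
n=4: pose=(-5,-3,W); sL=12/25, sR=60/149; mL=6/25, mR=30/149; mL+mR=1644/3725 → advance +1; mR−mL=-144/3725 → turn -1·90°
n=5: pose=(-6,-3,N); sL=10/27, sR=6/13; mL=5/27, mR=3/13; mL+mR=146/351 → advance +1; mR−mL=16/351 → turn +1·90°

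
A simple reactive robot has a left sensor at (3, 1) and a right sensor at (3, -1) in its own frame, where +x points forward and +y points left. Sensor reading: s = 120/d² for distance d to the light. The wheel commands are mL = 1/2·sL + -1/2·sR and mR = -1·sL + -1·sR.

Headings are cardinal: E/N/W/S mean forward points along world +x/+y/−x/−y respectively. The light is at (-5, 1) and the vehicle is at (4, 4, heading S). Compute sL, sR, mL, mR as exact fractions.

6/5 15/8 -27/80 -123/40

left sensor world pos  = (5, 1); dL² = 100
right sensor world pos = (3, 1); dR² = 64
sL = 120/100 = 6/5
sR = 120/64 = 15/8
mL = 1/2·sL + -1/2·sR = -27/80
mR = -1·sL + -1·sR = -123/40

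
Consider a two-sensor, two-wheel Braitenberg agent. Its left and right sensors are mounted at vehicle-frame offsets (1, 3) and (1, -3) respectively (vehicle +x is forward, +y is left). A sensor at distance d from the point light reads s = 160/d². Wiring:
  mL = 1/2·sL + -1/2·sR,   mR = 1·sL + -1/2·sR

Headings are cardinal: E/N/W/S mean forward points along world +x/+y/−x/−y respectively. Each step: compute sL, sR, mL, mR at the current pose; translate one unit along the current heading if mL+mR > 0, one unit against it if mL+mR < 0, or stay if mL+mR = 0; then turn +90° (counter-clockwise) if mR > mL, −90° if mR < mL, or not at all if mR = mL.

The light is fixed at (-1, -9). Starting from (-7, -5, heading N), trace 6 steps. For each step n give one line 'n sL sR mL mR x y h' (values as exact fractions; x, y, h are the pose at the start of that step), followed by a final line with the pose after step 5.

n=0: pose=(-7,-5,N); sL=80/53, sR=80/17; mL=-1440/901, mR=-760/901; mL+mR=-2200/901 → advance -1; mR−mL=40/53 → turn +1·90°
n=1: pose=(-7,-6,W); sL=160/49, sR=32/17; mL=576/833, mR=1936/833; mL+mR=2512/833 → advance +1; mR−mL=80/49 → turn +1·90°
n=2: pose=(-8,-6,S); sL=8, sR=20/13; mL=42/13, mR=94/13; mL+mR=136/13 → advance +1; mR−mL=4 → turn +1·90°
n=3: pose=(-8,-7,E); sL=160/61, sR=160/37; mL=-1920/2257, mR=1040/2257; mL+mR=-880/2257 → advance -1; mR−mL=80/61 → turn +1·90°
n=4: pose=(-9,-7,N); sL=16/13, sR=80/17; mL=-384/221, mR=-248/221; mL+mR=-632/221 → advance -1; mR−mL=8/13 → turn +1·90°
n=5: pose=(-9,-8,W); sL=32/17, sR=160/97; mL=192/1649, mR=1744/1649; mL+mR=1936/1649 → advance +1; mR−mL=16/17 → turn +1·90°

0 80/53 80/17 -1440/901 -760/901 -7 -5 N
1 160/49 32/17 576/833 1936/833 -7 -6 W
2 8 20/13 42/13 94/13 -8 -6 S
3 160/61 160/37 -1920/2257 1040/2257 -8 -7 E
4 16/13 80/17 -384/221 -248/221 -9 -7 N
5 32/17 160/97 192/1649 1744/1649 -9 -8 W
final -10 -8 S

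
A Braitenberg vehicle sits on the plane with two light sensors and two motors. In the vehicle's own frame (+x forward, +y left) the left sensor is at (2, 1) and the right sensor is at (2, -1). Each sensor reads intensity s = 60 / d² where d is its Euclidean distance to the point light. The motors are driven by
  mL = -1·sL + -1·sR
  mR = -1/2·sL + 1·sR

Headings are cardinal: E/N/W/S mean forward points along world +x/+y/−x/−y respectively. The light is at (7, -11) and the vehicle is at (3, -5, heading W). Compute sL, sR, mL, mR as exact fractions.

left sensor world pos  = (1, -6); dL² = 61
right sensor world pos = (1, -4); dR² = 85
sL = 60/61 = 60/61
sR = 60/85 = 12/17
mL = -1·sL + -1·sR = -1752/1037
mR = -1/2·sL + 1·sR = 222/1037

60/61 12/17 -1752/1037 222/1037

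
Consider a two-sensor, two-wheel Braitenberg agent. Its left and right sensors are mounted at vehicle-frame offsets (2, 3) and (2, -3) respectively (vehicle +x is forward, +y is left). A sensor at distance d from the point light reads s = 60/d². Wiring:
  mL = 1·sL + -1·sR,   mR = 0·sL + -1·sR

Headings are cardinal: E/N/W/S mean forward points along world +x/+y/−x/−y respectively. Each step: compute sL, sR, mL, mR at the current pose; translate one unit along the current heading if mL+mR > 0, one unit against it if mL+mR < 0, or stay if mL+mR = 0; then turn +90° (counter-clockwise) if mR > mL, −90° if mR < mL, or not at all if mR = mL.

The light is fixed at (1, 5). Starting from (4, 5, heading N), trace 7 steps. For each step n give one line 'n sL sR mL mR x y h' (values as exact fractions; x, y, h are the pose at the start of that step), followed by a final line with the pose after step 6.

n=0: pose=(4,5,N); sL=15, sR=3/2; mL=27/2, mR=-3/2; mL+mR=12 → advance +1; mR−mL=-15 → turn -1·90°
n=1: pose=(4,6,E); sL=60/41, sR=60/29; mL=-720/1189, mR=-60/29; mL+mR=-3180/1189 → advance -1; mR−mL=-60/41 → turn -1·90°
n=2: pose=(3,6,S); sL=30/13, sR=30; mL=-360/13, mR=-30; mL+mR=-750/13 → advance -1; mR−mL=-30/13 → turn -1·90°
n=3: pose=(3,7,W); sL=60, sR=12/5; mL=288/5, mR=-12/5; mL+mR=276/5 → advance +1; mR−mL=-60 → turn -1·90°
n=4: pose=(2,7,N); sL=3, sR=15/8; mL=9/8, mR=-15/8; mL+mR=-3/4 → advance -1; mR−mL=-3 → turn -1·90°
n=5: pose=(2,6,E); sL=12/5, sR=60/13; mL=-144/65, mR=-60/13; mL+mR=-444/65 → advance -1; mR−mL=-12/5 → turn -1·90°
n=6: pose=(1,6,S); sL=6, sR=6; mL=0, mR=-6; mL+mR=-6 → advance -1; mR−mL=-6 → turn -1·90°

0 15 3/2 27/2 -3/2 4 5 N
1 60/41 60/29 -720/1189 -60/29 4 6 E
2 30/13 30 -360/13 -30 3 6 S
3 60 12/5 288/5 -12/5 3 7 W
4 3 15/8 9/8 -15/8 2 7 N
5 12/5 60/13 -144/65 -60/13 2 6 E
6 6 6 0 -6 1 6 S
final 1 7 W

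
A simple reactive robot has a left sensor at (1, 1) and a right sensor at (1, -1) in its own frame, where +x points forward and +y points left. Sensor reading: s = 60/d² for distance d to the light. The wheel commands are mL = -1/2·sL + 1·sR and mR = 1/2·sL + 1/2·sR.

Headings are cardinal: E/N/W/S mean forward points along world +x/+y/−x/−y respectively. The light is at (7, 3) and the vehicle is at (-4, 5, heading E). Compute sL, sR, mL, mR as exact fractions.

left sensor world pos  = (-3, 6); dL² = 109
right sensor world pos = (-3, 4); dR² = 101
sL = 60/109 = 60/109
sR = 60/101 = 60/101
mL = -1/2·sL + 1·sR = 3510/11009
mR = 1/2·sL + 1/2·sR = 6300/11009

60/109 60/101 3510/11009 6300/11009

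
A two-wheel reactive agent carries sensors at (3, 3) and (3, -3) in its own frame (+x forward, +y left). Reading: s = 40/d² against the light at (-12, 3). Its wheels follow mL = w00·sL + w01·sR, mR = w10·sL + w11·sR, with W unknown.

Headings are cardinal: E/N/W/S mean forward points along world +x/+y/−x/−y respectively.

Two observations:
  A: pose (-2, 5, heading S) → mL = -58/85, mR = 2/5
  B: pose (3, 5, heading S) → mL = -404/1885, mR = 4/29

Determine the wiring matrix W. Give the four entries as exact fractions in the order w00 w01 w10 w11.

1/2 -1 0 1/2

obs A: pose=(-2,5,S) → sL=4/17, sR=4/5, mL=-58/85, mR=2/5
obs B: pose=(3,5,S) → sL=8/65, sR=8/29, mL=-404/1885, mR=4/29
sensor matrix S = [[4/17, 4/5], [8/65, 8/29]]; det S = -5376/160225
solve [mL_A; mL_B] = S·[w00; w01] and [mR_A; mR_B] = S·[w10; w11]:
  w00 = 1/2, w01 = -1, w10 = 0, w11 = 1/2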